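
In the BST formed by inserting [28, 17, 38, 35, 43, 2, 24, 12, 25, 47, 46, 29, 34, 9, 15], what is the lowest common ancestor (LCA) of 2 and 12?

Tree insertion order: [28, 17, 38, 35, 43, 2, 24, 12, 25, 47, 46, 29, 34, 9, 15]
Tree (level-order array): [28, 17, 38, 2, 24, 35, 43, None, 12, None, 25, 29, None, None, 47, 9, 15, None, None, None, 34, 46]
In a BST, the LCA of p=2, q=12 is the first node v on the
root-to-leaf path with p <= v <= q (go left if both < v, right if both > v).
Walk from root:
  at 28: both 2 and 12 < 28, go left
  at 17: both 2 and 12 < 17, go left
  at 2: 2 <= 2 <= 12, this is the LCA
LCA = 2


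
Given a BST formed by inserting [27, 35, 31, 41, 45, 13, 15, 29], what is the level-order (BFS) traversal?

Tree insertion order: [27, 35, 31, 41, 45, 13, 15, 29]
Tree (level-order array): [27, 13, 35, None, 15, 31, 41, None, None, 29, None, None, 45]
BFS from the root, enqueuing left then right child of each popped node:
  queue [27] -> pop 27, enqueue [13, 35], visited so far: [27]
  queue [13, 35] -> pop 13, enqueue [15], visited so far: [27, 13]
  queue [35, 15] -> pop 35, enqueue [31, 41], visited so far: [27, 13, 35]
  queue [15, 31, 41] -> pop 15, enqueue [none], visited so far: [27, 13, 35, 15]
  queue [31, 41] -> pop 31, enqueue [29], visited so far: [27, 13, 35, 15, 31]
  queue [41, 29] -> pop 41, enqueue [45], visited so far: [27, 13, 35, 15, 31, 41]
  queue [29, 45] -> pop 29, enqueue [none], visited so far: [27, 13, 35, 15, 31, 41, 29]
  queue [45] -> pop 45, enqueue [none], visited so far: [27, 13, 35, 15, 31, 41, 29, 45]
Result: [27, 13, 35, 15, 31, 41, 29, 45]


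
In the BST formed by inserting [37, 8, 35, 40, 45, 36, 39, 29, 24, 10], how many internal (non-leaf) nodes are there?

Tree built from: [37, 8, 35, 40, 45, 36, 39, 29, 24, 10]
Tree (level-order array): [37, 8, 40, None, 35, 39, 45, 29, 36, None, None, None, None, 24, None, None, None, 10]
Rule: An internal node has at least one child.
Per-node child counts:
  node 37: 2 child(ren)
  node 8: 1 child(ren)
  node 35: 2 child(ren)
  node 29: 1 child(ren)
  node 24: 1 child(ren)
  node 10: 0 child(ren)
  node 36: 0 child(ren)
  node 40: 2 child(ren)
  node 39: 0 child(ren)
  node 45: 0 child(ren)
Matching nodes: [37, 8, 35, 29, 24, 40]
Count of internal (non-leaf) nodes: 6


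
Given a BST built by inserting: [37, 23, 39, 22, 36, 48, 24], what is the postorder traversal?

Tree insertion order: [37, 23, 39, 22, 36, 48, 24]
Tree (level-order array): [37, 23, 39, 22, 36, None, 48, None, None, 24]
Postorder traversal: [22, 24, 36, 23, 48, 39, 37]


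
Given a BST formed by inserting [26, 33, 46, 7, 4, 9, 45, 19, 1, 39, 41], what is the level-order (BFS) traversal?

Tree insertion order: [26, 33, 46, 7, 4, 9, 45, 19, 1, 39, 41]
Tree (level-order array): [26, 7, 33, 4, 9, None, 46, 1, None, None, 19, 45, None, None, None, None, None, 39, None, None, 41]
BFS from the root, enqueuing left then right child of each popped node:
  queue [26] -> pop 26, enqueue [7, 33], visited so far: [26]
  queue [7, 33] -> pop 7, enqueue [4, 9], visited so far: [26, 7]
  queue [33, 4, 9] -> pop 33, enqueue [46], visited so far: [26, 7, 33]
  queue [4, 9, 46] -> pop 4, enqueue [1], visited so far: [26, 7, 33, 4]
  queue [9, 46, 1] -> pop 9, enqueue [19], visited so far: [26, 7, 33, 4, 9]
  queue [46, 1, 19] -> pop 46, enqueue [45], visited so far: [26, 7, 33, 4, 9, 46]
  queue [1, 19, 45] -> pop 1, enqueue [none], visited so far: [26, 7, 33, 4, 9, 46, 1]
  queue [19, 45] -> pop 19, enqueue [none], visited so far: [26, 7, 33, 4, 9, 46, 1, 19]
  queue [45] -> pop 45, enqueue [39], visited so far: [26, 7, 33, 4, 9, 46, 1, 19, 45]
  queue [39] -> pop 39, enqueue [41], visited so far: [26, 7, 33, 4, 9, 46, 1, 19, 45, 39]
  queue [41] -> pop 41, enqueue [none], visited so far: [26, 7, 33, 4, 9, 46, 1, 19, 45, 39, 41]
Result: [26, 7, 33, 4, 9, 46, 1, 19, 45, 39, 41]


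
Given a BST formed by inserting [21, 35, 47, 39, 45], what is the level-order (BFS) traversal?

Tree insertion order: [21, 35, 47, 39, 45]
Tree (level-order array): [21, None, 35, None, 47, 39, None, None, 45]
BFS from the root, enqueuing left then right child of each popped node:
  queue [21] -> pop 21, enqueue [35], visited so far: [21]
  queue [35] -> pop 35, enqueue [47], visited so far: [21, 35]
  queue [47] -> pop 47, enqueue [39], visited so far: [21, 35, 47]
  queue [39] -> pop 39, enqueue [45], visited so far: [21, 35, 47, 39]
  queue [45] -> pop 45, enqueue [none], visited so far: [21, 35, 47, 39, 45]
Result: [21, 35, 47, 39, 45]


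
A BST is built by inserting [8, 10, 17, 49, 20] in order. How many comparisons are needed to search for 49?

Search path for 49: 8 -> 10 -> 17 -> 49
Found: True
Comparisons: 4


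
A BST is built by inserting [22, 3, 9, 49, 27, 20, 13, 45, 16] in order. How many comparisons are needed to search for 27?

Search path for 27: 22 -> 49 -> 27
Found: True
Comparisons: 3


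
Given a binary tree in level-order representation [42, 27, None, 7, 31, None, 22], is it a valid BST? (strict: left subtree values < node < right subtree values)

Level-order array: [42, 27, None, 7, 31, None, 22]
Validate using subtree bounds (lo, hi): at each node, require lo < value < hi,
then recurse left with hi=value and right with lo=value.
Preorder trace (stopping at first violation):
  at node 42 with bounds (-inf, +inf): OK
  at node 27 with bounds (-inf, 42): OK
  at node 7 with bounds (-inf, 27): OK
  at node 22 with bounds (7, 27): OK
  at node 31 with bounds (27, 42): OK
No violation found at any node.
Result: Valid BST


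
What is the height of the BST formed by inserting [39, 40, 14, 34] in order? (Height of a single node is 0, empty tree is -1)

Insertion order: [39, 40, 14, 34]
Tree (level-order array): [39, 14, 40, None, 34]
Compute height bottom-up (empty subtree = -1):
  height(34) = 1 + max(-1, -1) = 0
  height(14) = 1 + max(-1, 0) = 1
  height(40) = 1 + max(-1, -1) = 0
  height(39) = 1 + max(1, 0) = 2
Height = 2


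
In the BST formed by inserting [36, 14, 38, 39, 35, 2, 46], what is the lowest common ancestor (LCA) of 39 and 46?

Tree insertion order: [36, 14, 38, 39, 35, 2, 46]
Tree (level-order array): [36, 14, 38, 2, 35, None, 39, None, None, None, None, None, 46]
In a BST, the LCA of p=39, q=46 is the first node v on the
root-to-leaf path with p <= v <= q (go left if both < v, right if both > v).
Walk from root:
  at 36: both 39 and 46 > 36, go right
  at 38: both 39 and 46 > 38, go right
  at 39: 39 <= 39 <= 46, this is the LCA
LCA = 39


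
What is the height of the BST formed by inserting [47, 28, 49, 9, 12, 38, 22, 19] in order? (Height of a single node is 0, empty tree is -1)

Insertion order: [47, 28, 49, 9, 12, 38, 22, 19]
Tree (level-order array): [47, 28, 49, 9, 38, None, None, None, 12, None, None, None, 22, 19]
Compute height bottom-up (empty subtree = -1):
  height(19) = 1 + max(-1, -1) = 0
  height(22) = 1 + max(0, -1) = 1
  height(12) = 1 + max(-1, 1) = 2
  height(9) = 1 + max(-1, 2) = 3
  height(38) = 1 + max(-1, -1) = 0
  height(28) = 1 + max(3, 0) = 4
  height(49) = 1 + max(-1, -1) = 0
  height(47) = 1 + max(4, 0) = 5
Height = 5


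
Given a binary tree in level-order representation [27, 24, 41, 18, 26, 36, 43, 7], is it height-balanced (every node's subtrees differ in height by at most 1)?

Tree (level-order array): [27, 24, 41, 18, 26, 36, 43, 7]
Definition: a tree is height-balanced if, at every node, |h(left) - h(right)| <= 1 (empty subtree has height -1).
Bottom-up per-node check:
  node 7: h_left=-1, h_right=-1, diff=0 [OK], height=0
  node 18: h_left=0, h_right=-1, diff=1 [OK], height=1
  node 26: h_left=-1, h_right=-1, diff=0 [OK], height=0
  node 24: h_left=1, h_right=0, diff=1 [OK], height=2
  node 36: h_left=-1, h_right=-1, diff=0 [OK], height=0
  node 43: h_left=-1, h_right=-1, diff=0 [OK], height=0
  node 41: h_left=0, h_right=0, diff=0 [OK], height=1
  node 27: h_left=2, h_right=1, diff=1 [OK], height=3
All nodes satisfy the balance condition.
Result: Balanced


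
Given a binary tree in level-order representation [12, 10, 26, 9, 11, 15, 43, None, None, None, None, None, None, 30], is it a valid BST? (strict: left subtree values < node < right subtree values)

Level-order array: [12, 10, 26, 9, 11, 15, 43, None, None, None, None, None, None, 30]
Validate using subtree bounds (lo, hi): at each node, require lo < value < hi,
then recurse left with hi=value and right with lo=value.
Preorder trace (stopping at first violation):
  at node 12 with bounds (-inf, +inf): OK
  at node 10 with bounds (-inf, 12): OK
  at node 9 with bounds (-inf, 10): OK
  at node 11 with bounds (10, 12): OK
  at node 26 with bounds (12, +inf): OK
  at node 15 with bounds (12, 26): OK
  at node 43 with bounds (26, +inf): OK
  at node 30 with bounds (26, 43): OK
No violation found at any node.
Result: Valid BST


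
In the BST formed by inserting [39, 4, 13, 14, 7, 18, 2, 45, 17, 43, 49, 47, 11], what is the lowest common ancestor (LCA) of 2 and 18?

Tree insertion order: [39, 4, 13, 14, 7, 18, 2, 45, 17, 43, 49, 47, 11]
Tree (level-order array): [39, 4, 45, 2, 13, 43, 49, None, None, 7, 14, None, None, 47, None, None, 11, None, 18, None, None, None, None, 17]
In a BST, the LCA of p=2, q=18 is the first node v on the
root-to-leaf path with p <= v <= q (go left if both < v, right if both > v).
Walk from root:
  at 39: both 2 and 18 < 39, go left
  at 4: 2 <= 4 <= 18, this is the LCA
LCA = 4


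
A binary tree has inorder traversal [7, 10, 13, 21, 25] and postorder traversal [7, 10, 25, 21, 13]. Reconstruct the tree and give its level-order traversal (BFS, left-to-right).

Inorder:   [7, 10, 13, 21, 25]
Postorder: [7, 10, 25, 21, 13]
Algorithm: postorder visits root last, so walk postorder right-to-left;
each value is the root of the current inorder slice — split it at that
value, recurse on the right subtree first, then the left.
Recursive splits:
  root=13; inorder splits into left=[7, 10], right=[21, 25]
  root=21; inorder splits into left=[], right=[25]
  root=25; inorder splits into left=[], right=[]
  root=10; inorder splits into left=[7], right=[]
  root=7; inorder splits into left=[], right=[]
Reconstructed level-order: [13, 10, 21, 7, 25]


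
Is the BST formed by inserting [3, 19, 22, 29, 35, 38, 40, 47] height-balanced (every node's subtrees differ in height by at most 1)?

Tree (level-order array): [3, None, 19, None, 22, None, 29, None, 35, None, 38, None, 40, None, 47]
Definition: a tree is height-balanced if, at every node, |h(left) - h(right)| <= 1 (empty subtree has height -1).
Bottom-up per-node check:
  node 47: h_left=-1, h_right=-1, diff=0 [OK], height=0
  node 40: h_left=-1, h_right=0, diff=1 [OK], height=1
  node 38: h_left=-1, h_right=1, diff=2 [FAIL (|-1-1|=2 > 1)], height=2
  node 35: h_left=-1, h_right=2, diff=3 [FAIL (|-1-2|=3 > 1)], height=3
  node 29: h_left=-1, h_right=3, diff=4 [FAIL (|-1-3|=4 > 1)], height=4
  node 22: h_left=-1, h_right=4, diff=5 [FAIL (|-1-4|=5 > 1)], height=5
  node 19: h_left=-1, h_right=5, diff=6 [FAIL (|-1-5|=6 > 1)], height=6
  node 3: h_left=-1, h_right=6, diff=7 [FAIL (|-1-6|=7 > 1)], height=7
Node 38 violates the condition: |-1 - 1| = 2 > 1.
Result: Not balanced


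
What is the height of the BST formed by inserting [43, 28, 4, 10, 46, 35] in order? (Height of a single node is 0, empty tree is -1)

Insertion order: [43, 28, 4, 10, 46, 35]
Tree (level-order array): [43, 28, 46, 4, 35, None, None, None, 10]
Compute height bottom-up (empty subtree = -1):
  height(10) = 1 + max(-1, -1) = 0
  height(4) = 1 + max(-1, 0) = 1
  height(35) = 1 + max(-1, -1) = 0
  height(28) = 1 + max(1, 0) = 2
  height(46) = 1 + max(-1, -1) = 0
  height(43) = 1 + max(2, 0) = 3
Height = 3


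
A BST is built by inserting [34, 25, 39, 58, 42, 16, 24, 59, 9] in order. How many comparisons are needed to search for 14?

Search path for 14: 34 -> 25 -> 16 -> 9
Found: False
Comparisons: 4


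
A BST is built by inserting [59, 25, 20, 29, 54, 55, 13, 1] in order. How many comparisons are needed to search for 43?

Search path for 43: 59 -> 25 -> 29 -> 54
Found: False
Comparisons: 4


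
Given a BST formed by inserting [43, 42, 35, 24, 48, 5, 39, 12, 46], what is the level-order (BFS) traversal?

Tree insertion order: [43, 42, 35, 24, 48, 5, 39, 12, 46]
Tree (level-order array): [43, 42, 48, 35, None, 46, None, 24, 39, None, None, 5, None, None, None, None, 12]
BFS from the root, enqueuing left then right child of each popped node:
  queue [43] -> pop 43, enqueue [42, 48], visited so far: [43]
  queue [42, 48] -> pop 42, enqueue [35], visited so far: [43, 42]
  queue [48, 35] -> pop 48, enqueue [46], visited so far: [43, 42, 48]
  queue [35, 46] -> pop 35, enqueue [24, 39], visited so far: [43, 42, 48, 35]
  queue [46, 24, 39] -> pop 46, enqueue [none], visited so far: [43, 42, 48, 35, 46]
  queue [24, 39] -> pop 24, enqueue [5], visited so far: [43, 42, 48, 35, 46, 24]
  queue [39, 5] -> pop 39, enqueue [none], visited so far: [43, 42, 48, 35, 46, 24, 39]
  queue [5] -> pop 5, enqueue [12], visited so far: [43, 42, 48, 35, 46, 24, 39, 5]
  queue [12] -> pop 12, enqueue [none], visited so far: [43, 42, 48, 35, 46, 24, 39, 5, 12]
Result: [43, 42, 48, 35, 46, 24, 39, 5, 12]


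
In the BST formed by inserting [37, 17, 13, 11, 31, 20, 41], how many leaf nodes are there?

Tree built from: [37, 17, 13, 11, 31, 20, 41]
Tree (level-order array): [37, 17, 41, 13, 31, None, None, 11, None, 20]
Rule: A leaf has 0 children.
Per-node child counts:
  node 37: 2 child(ren)
  node 17: 2 child(ren)
  node 13: 1 child(ren)
  node 11: 0 child(ren)
  node 31: 1 child(ren)
  node 20: 0 child(ren)
  node 41: 0 child(ren)
Matching nodes: [11, 20, 41]
Count of leaf nodes: 3


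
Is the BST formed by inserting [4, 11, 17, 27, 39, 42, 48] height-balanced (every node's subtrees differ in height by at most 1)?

Tree (level-order array): [4, None, 11, None, 17, None, 27, None, 39, None, 42, None, 48]
Definition: a tree is height-balanced if, at every node, |h(left) - h(right)| <= 1 (empty subtree has height -1).
Bottom-up per-node check:
  node 48: h_left=-1, h_right=-1, diff=0 [OK], height=0
  node 42: h_left=-1, h_right=0, diff=1 [OK], height=1
  node 39: h_left=-1, h_right=1, diff=2 [FAIL (|-1-1|=2 > 1)], height=2
  node 27: h_left=-1, h_right=2, diff=3 [FAIL (|-1-2|=3 > 1)], height=3
  node 17: h_left=-1, h_right=3, diff=4 [FAIL (|-1-3|=4 > 1)], height=4
  node 11: h_left=-1, h_right=4, diff=5 [FAIL (|-1-4|=5 > 1)], height=5
  node 4: h_left=-1, h_right=5, diff=6 [FAIL (|-1-5|=6 > 1)], height=6
Node 39 violates the condition: |-1 - 1| = 2 > 1.
Result: Not balanced


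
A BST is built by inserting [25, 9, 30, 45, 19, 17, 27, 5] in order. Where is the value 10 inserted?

Starting tree (level order): [25, 9, 30, 5, 19, 27, 45, None, None, 17]
Insertion path: 25 -> 9 -> 19 -> 17
Result: insert 10 as left child of 17
Final tree (level order): [25, 9, 30, 5, 19, 27, 45, None, None, 17, None, None, None, None, None, 10]


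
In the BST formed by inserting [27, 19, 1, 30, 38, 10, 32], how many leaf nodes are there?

Tree built from: [27, 19, 1, 30, 38, 10, 32]
Tree (level-order array): [27, 19, 30, 1, None, None, 38, None, 10, 32]
Rule: A leaf has 0 children.
Per-node child counts:
  node 27: 2 child(ren)
  node 19: 1 child(ren)
  node 1: 1 child(ren)
  node 10: 0 child(ren)
  node 30: 1 child(ren)
  node 38: 1 child(ren)
  node 32: 0 child(ren)
Matching nodes: [10, 32]
Count of leaf nodes: 2


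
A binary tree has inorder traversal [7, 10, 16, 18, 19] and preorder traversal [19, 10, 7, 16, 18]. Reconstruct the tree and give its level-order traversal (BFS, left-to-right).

Inorder:  [7, 10, 16, 18, 19]
Preorder: [19, 10, 7, 16, 18]
Algorithm: preorder visits root first, so consume preorder in order;
for each root, split the current inorder slice at that value into
left-subtree inorder and right-subtree inorder, then recurse.
Recursive splits:
  root=19; inorder splits into left=[7, 10, 16, 18], right=[]
  root=10; inorder splits into left=[7], right=[16, 18]
  root=7; inorder splits into left=[], right=[]
  root=16; inorder splits into left=[], right=[18]
  root=18; inorder splits into left=[], right=[]
Reconstructed level-order: [19, 10, 7, 16, 18]


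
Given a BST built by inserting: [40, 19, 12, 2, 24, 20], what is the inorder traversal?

Tree insertion order: [40, 19, 12, 2, 24, 20]
Tree (level-order array): [40, 19, None, 12, 24, 2, None, 20]
Inorder traversal: [2, 12, 19, 20, 24, 40]


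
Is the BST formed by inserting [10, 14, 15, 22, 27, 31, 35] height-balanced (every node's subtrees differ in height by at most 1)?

Tree (level-order array): [10, None, 14, None, 15, None, 22, None, 27, None, 31, None, 35]
Definition: a tree is height-balanced if, at every node, |h(left) - h(right)| <= 1 (empty subtree has height -1).
Bottom-up per-node check:
  node 35: h_left=-1, h_right=-1, diff=0 [OK], height=0
  node 31: h_left=-1, h_right=0, diff=1 [OK], height=1
  node 27: h_left=-1, h_right=1, diff=2 [FAIL (|-1-1|=2 > 1)], height=2
  node 22: h_left=-1, h_right=2, diff=3 [FAIL (|-1-2|=3 > 1)], height=3
  node 15: h_left=-1, h_right=3, diff=4 [FAIL (|-1-3|=4 > 1)], height=4
  node 14: h_left=-1, h_right=4, diff=5 [FAIL (|-1-4|=5 > 1)], height=5
  node 10: h_left=-1, h_right=5, diff=6 [FAIL (|-1-5|=6 > 1)], height=6
Node 27 violates the condition: |-1 - 1| = 2 > 1.
Result: Not balanced


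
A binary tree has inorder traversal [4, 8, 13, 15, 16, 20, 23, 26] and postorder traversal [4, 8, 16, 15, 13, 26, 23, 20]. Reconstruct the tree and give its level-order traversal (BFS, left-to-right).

Inorder:   [4, 8, 13, 15, 16, 20, 23, 26]
Postorder: [4, 8, 16, 15, 13, 26, 23, 20]
Algorithm: postorder visits root last, so walk postorder right-to-left;
each value is the root of the current inorder slice — split it at that
value, recurse on the right subtree first, then the left.
Recursive splits:
  root=20; inorder splits into left=[4, 8, 13, 15, 16], right=[23, 26]
  root=23; inorder splits into left=[], right=[26]
  root=26; inorder splits into left=[], right=[]
  root=13; inorder splits into left=[4, 8], right=[15, 16]
  root=15; inorder splits into left=[], right=[16]
  root=16; inorder splits into left=[], right=[]
  root=8; inorder splits into left=[4], right=[]
  root=4; inorder splits into left=[], right=[]
Reconstructed level-order: [20, 13, 23, 8, 15, 26, 4, 16]


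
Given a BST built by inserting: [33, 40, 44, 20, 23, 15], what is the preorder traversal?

Tree insertion order: [33, 40, 44, 20, 23, 15]
Tree (level-order array): [33, 20, 40, 15, 23, None, 44]
Preorder traversal: [33, 20, 15, 23, 40, 44]


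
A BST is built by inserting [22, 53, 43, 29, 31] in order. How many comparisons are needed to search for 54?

Search path for 54: 22 -> 53
Found: False
Comparisons: 2


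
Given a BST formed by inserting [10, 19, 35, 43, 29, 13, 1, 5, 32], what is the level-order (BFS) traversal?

Tree insertion order: [10, 19, 35, 43, 29, 13, 1, 5, 32]
Tree (level-order array): [10, 1, 19, None, 5, 13, 35, None, None, None, None, 29, 43, None, 32]
BFS from the root, enqueuing left then right child of each popped node:
  queue [10] -> pop 10, enqueue [1, 19], visited so far: [10]
  queue [1, 19] -> pop 1, enqueue [5], visited so far: [10, 1]
  queue [19, 5] -> pop 19, enqueue [13, 35], visited so far: [10, 1, 19]
  queue [5, 13, 35] -> pop 5, enqueue [none], visited so far: [10, 1, 19, 5]
  queue [13, 35] -> pop 13, enqueue [none], visited so far: [10, 1, 19, 5, 13]
  queue [35] -> pop 35, enqueue [29, 43], visited so far: [10, 1, 19, 5, 13, 35]
  queue [29, 43] -> pop 29, enqueue [32], visited so far: [10, 1, 19, 5, 13, 35, 29]
  queue [43, 32] -> pop 43, enqueue [none], visited so far: [10, 1, 19, 5, 13, 35, 29, 43]
  queue [32] -> pop 32, enqueue [none], visited so far: [10, 1, 19, 5, 13, 35, 29, 43, 32]
Result: [10, 1, 19, 5, 13, 35, 29, 43, 32]


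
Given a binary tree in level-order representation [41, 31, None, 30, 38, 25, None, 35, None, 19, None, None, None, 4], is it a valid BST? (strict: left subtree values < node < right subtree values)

Level-order array: [41, 31, None, 30, 38, 25, None, 35, None, 19, None, None, None, 4]
Validate using subtree bounds (lo, hi): at each node, require lo < value < hi,
then recurse left with hi=value and right with lo=value.
Preorder trace (stopping at first violation):
  at node 41 with bounds (-inf, +inf): OK
  at node 31 with bounds (-inf, 41): OK
  at node 30 with bounds (-inf, 31): OK
  at node 25 with bounds (-inf, 30): OK
  at node 19 with bounds (-inf, 25): OK
  at node 4 with bounds (-inf, 19): OK
  at node 38 with bounds (31, 41): OK
  at node 35 with bounds (31, 38): OK
No violation found at any node.
Result: Valid BST


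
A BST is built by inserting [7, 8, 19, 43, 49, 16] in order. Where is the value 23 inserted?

Starting tree (level order): [7, None, 8, None, 19, 16, 43, None, None, None, 49]
Insertion path: 7 -> 8 -> 19 -> 43
Result: insert 23 as left child of 43
Final tree (level order): [7, None, 8, None, 19, 16, 43, None, None, 23, 49]


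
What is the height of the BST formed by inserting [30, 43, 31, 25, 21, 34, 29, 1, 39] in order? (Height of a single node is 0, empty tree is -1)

Insertion order: [30, 43, 31, 25, 21, 34, 29, 1, 39]
Tree (level-order array): [30, 25, 43, 21, 29, 31, None, 1, None, None, None, None, 34, None, None, None, 39]
Compute height bottom-up (empty subtree = -1):
  height(1) = 1 + max(-1, -1) = 0
  height(21) = 1 + max(0, -1) = 1
  height(29) = 1 + max(-1, -1) = 0
  height(25) = 1 + max(1, 0) = 2
  height(39) = 1 + max(-1, -1) = 0
  height(34) = 1 + max(-1, 0) = 1
  height(31) = 1 + max(-1, 1) = 2
  height(43) = 1 + max(2, -1) = 3
  height(30) = 1 + max(2, 3) = 4
Height = 4


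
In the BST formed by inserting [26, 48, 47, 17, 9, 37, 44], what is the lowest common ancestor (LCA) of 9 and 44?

Tree insertion order: [26, 48, 47, 17, 9, 37, 44]
Tree (level-order array): [26, 17, 48, 9, None, 47, None, None, None, 37, None, None, 44]
In a BST, the LCA of p=9, q=44 is the first node v on the
root-to-leaf path with p <= v <= q (go left if both < v, right if both > v).
Walk from root:
  at 26: 9 <= 26 <= 44, this is the LCA
LCA = 26


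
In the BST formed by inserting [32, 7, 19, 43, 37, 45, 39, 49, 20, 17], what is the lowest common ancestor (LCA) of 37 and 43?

Tree insertion order: [32, 7, 19, 43, 37, 45, 39, 49, 20, 17]
Tree (level-order array): [32, 7, 43, None, 19, 37, 45, 17, 20, None, 39, None, 49]
In a BST, the LCA of p=37, q=43 is the first node v on the
root-to-leaf path with p <= v <= q (go left if both < v, right if both > v).
Walk from root:
  at 32: both 37 and 43 > 32, go right
  at 43: 37 <= 43 <= 43, this is the LCA
LCA = 43


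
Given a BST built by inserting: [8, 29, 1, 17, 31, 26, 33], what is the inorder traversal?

Tree insertion order: [8, 29, 1, 17, 31, 26, 33]
Tree (level-order array): [8, 1, 29, None, None, 17, 31, None, 26, None, 33]
Inorder traversal: [1, 8, 17, 26, 29, 31, 33]


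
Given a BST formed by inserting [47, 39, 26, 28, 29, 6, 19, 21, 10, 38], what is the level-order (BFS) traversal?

Tree insertion order: [47, 39, 26, 28, 29, 6, 19, 21, 10, 38]
Tree (level-order array): [47, 39, None, 26, None, 6, 28, None, 19, None, 29, 10, 21, None, 38]
BFS from the root, enqueuing left then right child of each popped node:
  queue [47] -> pop 47, enqueue [39], visited so far: [47]
  queue [39] -> pop 39, enqueue [26], visited so far: [47, 39]
  queue [26] -> pop 26, enqueue [6, 28], visited so far: [47, 39, 26]
  queue [6, 28] -> pop 6, enqueue [19], visited so far: [47, 39, 26, 6]
  queue [28, 19] -> pop 28, enqueue [29], visited so far: [47, 39, 26, 6, 28]
  queue [19, 29] -> pop 19, enqueue [10, 21], visited so far: [47, 39, 26, 6, 28, 19]
  queue [29, 10, 21] -> pop 29, enqueue [38], visited so far: [47, 39, 26, 6, 28, 19, 29]
  queue [10, 21, 38] -> pop 10, enqueue [none], visited so far: [47, 39, 26, 6, 28, 19, 29, 10]
  queue [21, 38] -> pop 21, enqueue [none], visited so far: [47, 39, 26, 6, 28, 19, 29, 10, 21]
  queue [38] -> pop 38, enqueue [none], visited so far: [47, 39, 26, 6, 28, 19, 29, 10, 21, 38]
Result: [47, 39, 26, 6, 28, 19, 29, 10, 21, 38]


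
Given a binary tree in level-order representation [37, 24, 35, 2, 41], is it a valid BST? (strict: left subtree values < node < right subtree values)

Level-order array: [37, 24, 35, 2, 41]
Validate using subtree bounds (lo, hi): at each node, require lo < value < hi,
then recurse left with hi=value and right with lo=value.
Preorder trace (stopping at first violation):
  at node 37 with bounds (-inf, +inf): OK
  at node 24 with bounds (-inf, 37): OK
  at node 2 with bounds (-inf, 24): OK
  at node 41 with bounds (24, 37): VIOLATION
Node 41 violates its bound: not (24 < 41 < 37).
Result: Not a valid BST


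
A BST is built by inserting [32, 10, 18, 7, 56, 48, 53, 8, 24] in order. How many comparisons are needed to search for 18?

Search path for 18: 32 -> 10 -> 18
Found: True
Comparisons: 3


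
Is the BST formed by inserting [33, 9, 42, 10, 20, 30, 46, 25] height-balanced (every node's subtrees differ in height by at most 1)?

Tree (level-order array): [33, 9, 42, None, 10, None, 46, None, 20, None, None, None, 30, 25]
Definition: a tree is height-balanced if, at every node, |h(left) - h(right)| <= 1 (empty subtree has height -1).
Bottom-up per-node check:
  node 25: h_left=-1, h_right=-1, diff=0 [OK], height=0
  node 30: h_left=0, h_right=-1, diff=1 [OK], height=1
  node 20: h_left=-1, h_right=1, diff=2 [FAIL (|-1-1|=2 > 1)], height=2
  node 10: h_left=-1, h_right=2, diff=3 [FAIL (|-1-2|=3 > 1)], height=3
  node 9: h_left=-1, h_right=3, diff=4 [FAIL (|-1-3|=4 > 1)], height=4
  node 46: h_left=-1, h_right=-1, diff=0 [OK], height=0
  node 42: h_left=-1, h_right=0, diff=1 [OK], height=1
  node 33: h_left=4, h_right=1, diff=3 [FAIL (|4-1|=3 > 1)], height=5
Node 20 violates the condition: |-1 - 1| = 2 > 1.
Result: Not balanced


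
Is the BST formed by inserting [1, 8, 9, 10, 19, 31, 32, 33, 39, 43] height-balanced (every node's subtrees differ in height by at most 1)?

Tree (level-order array): [1, None, 8, None, 9, None, 10, None, 19, None, 31, None, 32, None, 33, None, 39, None, 43]
Definition: a tree is height-balanced if, at every node, |h(left) - h(right)| <= 1 (empty subtree has height -1).
Bottom-up per-node check:
  node 43: h_left=-1, h_right=-1, diff=0 [OK], height=0
  node 39: h_left=-1, h_right=0, diff=1 [OK], height=1
  node 33: h_left=-1, h_right=1, diff=2 [FAIL (|-1-1|=2 > 1)], height=2
  node 32: h_left=-1, h_right=2, diff=3 [FAIL (|-1-2|=3 > 1)], height=3
  node 31: h_left=-1, h_right=3, diff=4 [FAIL (|-1-3|=4 > 1)], height=4
  node 19: h_left=-1, h_right=4, diff=5 [FAIL (|-1-4|=5 > 1)], height=5
  node 10: h_left=-1, h_right=5, diff=6 [FAIL (|-1-5|=6 > 1)], height=6
  node 9: h_left=-1, h_right=6, diff=7 [FAIL (|-1-6|=7 > 1)], height=7
  node 8: h_left=-1, h_right=7, diff=8 [FAIL (|-1-7|=8 > 1)], height=8
  node 1: h_left=-1, h_right=8, diff=9 [FAIL (|-1-8|=9 > 1)], height=9
Node 33 violates the condition: |-1 - 1| = 2 > 1.
Result: Not balanced


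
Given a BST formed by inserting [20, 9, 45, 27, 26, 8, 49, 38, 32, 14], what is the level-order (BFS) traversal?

Tree insertion order: [20, 9, 45, 27, 26, 8, 49, 38, 32, 14]
Tree (level-order array): [20, 9, 45, 8, 14, 27, 49, None, None, None, None, 26, 38, None, None, None, None, 32]
BFS from the root, enqueuing left then right child of each popped node:
  queue [20] -> pop 20, enqueue [9, 45], visited so far: [20]
  queue [9, 45] -> pop 9, enqueue [8, 14], visited so far: [20, 9]
  queue [45, 8, 14] -> pop 45, enqueue [27, 49], visited so far: [20, 9, 45]
  queue [8, 14, 27, 49] -> pop 8, enqueue [none], visited so far: [20, 9, 45, 8]
  queue [14, 27, 49] -> pop 14, enqueue [none], visited so far: [20, 9, 45, 8, 14]
  queue [27, 49] -> pop 27, enqueue [26, 38], visited so far: [20, 9, 45, 8, 14, 27]
  queue [49, 26, 38] -> pop 49, enqueue [none], visited so far: [20, 9, 45, 8, 14, 27, 49]
  queue [26, 38] -> pop 26, enqueue [none], visited so far: [20, 9, 45, 8, 14, 27, 49, 26]
  queue [38] -> pop 38, enqueue [32], visited so far: [20, 9, 45, 8, 14, 27, 49, 26, 38]
  queue [32] -> pop 32, enqueue [none], visited so far: [20, 9, 45, 8, 14, 27, 49, 26, 38, 32]
Result: [20, 9, 45, 8, 14, 27, 49, 26, 38, 32]


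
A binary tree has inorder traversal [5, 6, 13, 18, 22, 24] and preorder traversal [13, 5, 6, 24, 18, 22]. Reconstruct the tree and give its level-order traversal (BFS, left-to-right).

Inorder:  [5, 6, 13, 18, 22, 24]
Preorder: [13, 5, 6, 24, 18, 22]
Algorithm: preorder visits root first, so consume preorder in order;
for each root, split the current inorder slice at that value into
left-subtree inorder and right-subtree inorder, then recurse.
Recursive splits:
  root=13; inorder splits into left=[5, 6], right=[18, 22, 24]
  root=5; inorder splits into left=[], right=[6]
  root=6; inorder splits into left=[], right=[]
  root=24; inorder splits into left=[18, 22], right=[]
  root=18; inorder splits into left=[], right=[22]
  root=22; inorder splits into left=[], right=[]
Reconstructed level-order: [13, 5, 24, 6, 18, 22]


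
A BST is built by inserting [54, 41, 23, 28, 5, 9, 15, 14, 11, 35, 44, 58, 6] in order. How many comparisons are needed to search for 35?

Search path for 35: 54 -> 41 -> 23 -> 28 -> 35
Found: True
Comparisons: 5


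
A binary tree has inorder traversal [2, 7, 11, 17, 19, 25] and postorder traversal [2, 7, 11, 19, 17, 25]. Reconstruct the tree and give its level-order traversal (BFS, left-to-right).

Inorder:   [2, 7, 11, 17, 19, 25]
Postorder: [2, 7, 11, 19, 17, 25]
Algorithm: postorder visits root last, so walk postorder right-to-left;
each value is the root of the current inorder slice — split it at that
value, recurse on the right subtree first, then the left.
Recursive splits:
  root=25; inorder splits into left=[2, 7, 11, 17, 19], right=[]
  root=17; inorder splits into left=[2, 7, 11], right=[19]
  root=19; inorder splits into left=[], right=[]
  root=11; inorder splits into left=[2, 7], right=[]
  root=7; inorder splits into left=[2], right=[]
  root=2; inorder splits into left=[], right=[]
Reconstructed level-order: [25, 17, 11, 19, 7, 2]


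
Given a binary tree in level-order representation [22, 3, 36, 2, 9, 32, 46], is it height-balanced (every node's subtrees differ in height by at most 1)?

Tree (level-order array): [22, 3, 36, 2, 9, 32, 46]
Definition: a tree is height-balanced if, at every node, |h(left) - h(right)| <= 1 (empty subtree has height -1).
Bottom-up per-node check:
  node 2: h_left=-1, h_right=-1, diff=0 [OK], height=0
  node 9: h_left=-1, h_right=-1, diff=0 [OK], height=0
  node 3: h_left=0, h_right=0, diff=0 [OK], height=1
  node 32: h_left=-1, h_right=-1, diff=0 [OK], height=0
  node 46: h_left=-1, h_right=-1, diff=0 [OK], height=0
  node 36: h_left=0, h_right=0, diff=0 [OK], height=1
  node 22: h_left=1, h_right=1, diff=0 [OK], height=2
All nodes satisfy the balance condition.
Result: Balanced


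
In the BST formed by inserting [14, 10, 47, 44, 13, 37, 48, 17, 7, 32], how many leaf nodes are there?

Tree built from: [14, 10, 47, 44, 13, 37, 48, 17, 7, 32]
Tree (level-order array): [14, 10, 47, 7, 13, 44, 48, None, None, None, None, 37, None, None, None, 17, None, None, 32]
Rule: A leaf has 0 children.
Per-node child counts:
  node 14: 2 child(ren)
  node 10: 2 child(ren)
  node 7: 0 child(ren)
  node 13: 0 child(ren)
  node 47: 2 child(ren)
  node 44: 1 child(ren)
  node 37: 1 child(ren)
  node 17: 1 child(ren)
  node 32: 0 child(ren)
  node 48: 0 child(ren)
Matching nodes: [7, 13, 32, 48]
Count of leaf nodes: 4


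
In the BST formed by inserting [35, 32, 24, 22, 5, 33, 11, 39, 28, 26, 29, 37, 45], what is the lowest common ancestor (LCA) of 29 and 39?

Tree insertion order: [35, 32, 24, 22, 5, 33, 11, 39, 28, 26, 29, 37, 45]
Tree (level-order array): [35, 32, 39, 24, 33, 37, 45, 22, 28, None, None, None, None, None, None, 5, None, 26, 29, None, 11]
In a BST, the LCA of p=29, q=39 is the first node v on the
root-to-leaf path with p <= v <= q (go left if both < v, right if both > v).
Walk from root:
  at 35: 29 <= 35 <= 39, this is the LCA
LCA = 35


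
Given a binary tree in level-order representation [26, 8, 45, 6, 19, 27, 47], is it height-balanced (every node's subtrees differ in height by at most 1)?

Tree (level-order array): [26, 8, 45, 6, 19, 27, 47]
Definition: a tree is height-balanced if, at every node, |h(left) - h(right)| <= 1 (empty subtree has height -1).
Bottom-up per-node check:
  node 6: h_left=-1, h_right=-1, diff=0 [OK], height=0
  node 19: h_left=-1, h_right=-1, diff=0 [OK], height=0
  node 8: h_left=0, h_right=0, diff=0 [OK], height=1
  node 27: h_left=-1, h_right=-1, diff=0 [OK], height=0
  node 47: h_left=-1, h_right=-1, diff=0 [OK], height=0
  node 45: h_left=0, h_right=0, diff=0 [OK], height=1
  node 26: h_left=1, h_right=1, diff=0 [OK], height=2
All nodes satisfy the balance condition.
Result: Balanced


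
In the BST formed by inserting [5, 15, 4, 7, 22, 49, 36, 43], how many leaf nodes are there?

Tree built from: [5, 15, 4, 7, 22, 49, 36, 43]
Tree (level-order array): [5, 4, 15, None, None, 7, 22, None, None, None, 49, 36, None, None, 43]
Rule: A leaf has 0 children.
Per-node child counts:
  node 5: 2 child(ren)
  node 4: 0 child(ren)
  node 15: 2 child(ren)
  node 7: 0 child(ren)
  node 22: 1 child(ren)
  node 49: 1 child(ren)
  node 36: 1 child(ren)
  node 43: 0 child(ren)
Matching nodes: [4, 7, 43]
Count of leaf nodes: 3


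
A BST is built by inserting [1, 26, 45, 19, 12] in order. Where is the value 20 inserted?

Starting tree (level order): [1, None, 26, 19, 45, 12]
Insertion path: 1 -> 26 -> 19
Result: insert 20 as right child of 19
Final tree (level order): [1, None, 26, 19, 45, 12, 20]


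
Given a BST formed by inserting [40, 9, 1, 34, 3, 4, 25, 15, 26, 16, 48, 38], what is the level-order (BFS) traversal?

Tree insertion order: [40, 9, 1, 34, 3, 4, 25, 15, 26, 16, 48, 38]
Tree (level-order array): [40, 9, 48, 1, 34, None, None, None, 3, 25, 38, None, 4, 15, 26, None, None, None, None, None, 16]
BFS from the root, enqueuing left then right child of each popped node:
  queue [40] -> pop 40, enqueue [9, 48], visited so far: [40]
  queue [9, 48] -> pop 9, enqueue [1, 34], visited so far: [40, 9]
  queue [48, 1, 34] -> pop 48, enqueue [none], visited so far: [40, 9, 48]
  queue [1, 34] -> pop 1, enqueue [3], visited so far: [40, 9, 48, 1]
  queue [34, 3] -> pop 34, enqueue [25, 38], visited so far: [40, 9, 48, 1, 34]
  queue [3, 25, 38] -> pop 3, enqueue [4], visited so far: [40, 9, 48, 1, 34, 3]
  queue [25, 38, 4] -> pop 25, enqueue [15, 26], visited so far: [40, 9, 48, 1, 34, 3, 25]
  queue [38, 4, 15, 26] -> pop 38, enqueue [none], visited so far: [40, 9, 48, 1, 34, 3, 25, 38]
  queue [4, 15, 26] -> pop 4, enqueue [none], visited so far: [40, 9, 48, 1, 34, 3, 25, 38, 4]
  queue [15, 26] -> pop 15, enqueue [16], visited so far: [40, 9, 48, 1, 34, 3, 25, 38, 4, 15]
  queue [26, 16] -> pop 26, enqueue [none], visited so far: [40, 9, 48, 1, 34, 3, 25, 38, 4, 15, 26]
  queue [16] -> pop 16, enqueue [none], visited so far: [40, 9, 48, 1, 34, 3, 25, 38, 4, 15, 26, 16]
Result: [40, 9, 48, 1, 34, 3, 25, 38, 4, 15, 26, 16]


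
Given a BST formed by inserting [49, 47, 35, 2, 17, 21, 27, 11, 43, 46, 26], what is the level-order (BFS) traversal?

Tree insertion order: [49, 47, 35, 2, 17, 21, 27, 11, 43, 46, 26]
Tree (level-order array): [49, 47, None, 35, None, 2, 43, None, 17, None, 46, 11, 21, None, None, None, None, None, 27, 26]
BFS from the root, enqueuing left then right child of each popped node:
  queue [49] -> pop 49, enqueue [47], visited so far: [49]
  queue [47] -> pop 47, enqueue [35], visited so far: [49, 47]
  queue [35] -> pop 35, enqueue [2, 43], visited so far: [49, 47, 35]
  queue [2, 43] -> pop 2, enqueue [17], visited so far: [49, 47, 35, 2]
  queue [43, 17] -> pop 43, enqueue [46], visited so far: [49, 47, 35, 2, 43]
  queue [17, 46] -> pop 17, enqueue [11, 21], visited so far: [49, 47, 35, 2, 43, 17]
  queue [46, 11, 21] -> pop 46, enqueue [none], visited so far: [49, 47, 35, 2, 43, 17, 46]
  queue [11, 21] -> pop 11, enqueue [none], visited so far: [49, 47, 35, 2, 43, 17, 46, 11]
  queue [21] -> pop 21, enqueue [27], visited so far: [49, 47, 35, 2, 43, 17, 46, 11, 21]
  queue [27] -> pop 27, enqueue [26], visited so far: [49, 47, 35, 2, 43, 17, 46, 11, 21, 27]
  queue [26] -> pop 26, enqueue [none], visited so far: [49, 47, 35, 2, 43, 17, 46, 11, 21, 27, 26]
Result: [49, 47, 35, 2, 43, 17, 46, 11, 21, 27, 26]


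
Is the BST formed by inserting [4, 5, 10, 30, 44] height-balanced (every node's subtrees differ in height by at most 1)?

Tree (level-order array): [4, None, 5, None, 10, None, 30, None, 44]
Definition: a tree is height-balanced if, at every node, |h(left) - h(right)| <= 1 (empty subtree has height -1).
Bottom-up per-node check:
  node 44: h_left=-1, h_right=-1, diff=0 [OK], height=0
  node 30: h_left=-1, h_right=0, diff=1 [OK], height=1
  node 10: h_left=-1, h_right=1, diff=2 [FAIL (|-1-1|=2 > 1)], height=2
  node 5: h_left=-1, h_right=2, diff=3 [FAIL (|-1-2|=3 > 1)], height=3
  node 4: h_left=-1, h_right=3, diff=4 [FAIL (|-1-3|=4 > 1)], height=4
Node 10 violates the condition: |-1 - 1| = 2 > 1.
Result: Not balanced


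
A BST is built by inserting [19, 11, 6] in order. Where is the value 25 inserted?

Starting tree (level order): [19, 11, None, 6]
Insertion path: 19
Result: insert 25 as right child of 19
Final tree (level order): [19, 11, 25, 6]


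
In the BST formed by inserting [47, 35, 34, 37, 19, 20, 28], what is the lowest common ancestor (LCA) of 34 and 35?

Tree insertion order: [47, 35, 34, 37, 19, 20, 28]
Tree (level-order array): [47, 35, None, 34, 37, 19, None, None, None, None, 20, None, 28]
In a BST, the LCA of p=34, q=35 is the first node v on the
root-to-leaf path with p <= v <= q (go left if both < v, right if both > v).
Walk from root:
  at 47: both 34 and 35 < 47, go left
  at 35: 34 <= 35 <= 35, this is the LCA
LCA = 35


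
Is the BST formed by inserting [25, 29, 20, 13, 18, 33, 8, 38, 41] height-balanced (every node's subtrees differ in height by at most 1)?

Tree (level-order array): [25, 20, 29, 13, None, None, 33, 8, 18, None, 38, None, None, None, None, None, 41]
Definition: a tree is height-balanced if, at every node, |h(left) - h(right)| <= 1 (empty subtree has height -1).
Bottom-up per-node check:
  node 8: h_left=-1, h_right=-1, diff=0 [OK], height=0
  node 18: h_left=-1, h_right=-1, diff=0 [OK], height=0
  node 13: h_left=0, h_right=0, diff=0 [OK], height=1
  node 20: h_left=1, h_right=-1, diff=2 [FAIL (|1--1|=2 > 1)], height=2
  node 41: h_left=-1, h_right=-1, diff=0 [OK], height=0
  node 38: h_left=-1, h_right=0, diff=1 [OK], height=1
  node 33: h_left=-1, h_right=1, diff=2 [FAIL (|-1-1|=2 > 1)], height=2
  node 29: h_left=-1, h_right=2, diff=3 [FAIL (|-1-2|=3 > 1)], height=3
  node 25: h_left=2, h_right=3, diff=1 [OK], height=4
Node 20 violates the condition: |1 - -1| = 2 > 1.
Result: Not balanced


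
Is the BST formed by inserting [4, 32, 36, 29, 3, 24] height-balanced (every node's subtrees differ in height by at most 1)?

Tree (level-order array): [4, 3, 32, None, None, 29, 36, 24]
Definition: a tree is height-balanced if, at every node, |h(left) - h(right)| <= 1 (empty subtree has height -1).
Bottom-up per-node check:
  node 3: h_left=-1, h_right=-1, diff=0 [OK], height=0
  node 24: h_left=-1, h_right=-1, diff=0 [OK], height=0
  node 29: h_left=0, h_right=-1, diff=1 [OK], height=1
  node 36: h_left=-1, h_right=-1, diff=0 [OK], height=0
  node 32: h_left=1, h_right=0, diff=1 [OK], height=2
  node 4: h_left=0, h_right=2, diff=2 [FAIL (|0-2|=2 > 1)], height=3
Node 4 violates the condition: |0 - 2| = 2 > 1.
Result: Not balanced


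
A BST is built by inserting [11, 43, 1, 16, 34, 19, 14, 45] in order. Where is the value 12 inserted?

Starting tree (level order): [11, 1, 43, None, None, 16, 45, 14, 34, None, None, None, None, 19]
Insertion path: 11 -> 43 -> 16 -> 14
Result: insert 12 as left child of 14
Final tree (level order): [11, 1, 43, None, None, 16, 45, 14, 34, None, None, 12, None, 19]
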